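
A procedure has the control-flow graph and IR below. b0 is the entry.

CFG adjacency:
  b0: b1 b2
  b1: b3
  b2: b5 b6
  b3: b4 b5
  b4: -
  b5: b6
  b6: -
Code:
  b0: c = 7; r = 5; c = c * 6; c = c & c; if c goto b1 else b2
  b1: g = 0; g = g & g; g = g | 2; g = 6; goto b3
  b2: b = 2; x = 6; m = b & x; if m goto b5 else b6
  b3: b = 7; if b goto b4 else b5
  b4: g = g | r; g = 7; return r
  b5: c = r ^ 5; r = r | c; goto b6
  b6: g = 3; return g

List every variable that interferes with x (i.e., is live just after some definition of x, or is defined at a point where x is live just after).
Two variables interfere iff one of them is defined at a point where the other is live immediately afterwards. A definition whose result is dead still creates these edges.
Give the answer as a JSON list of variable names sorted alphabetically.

def/use:
  b0: def={c,r} ue=∅
  b1: def={g} ue=∅
  b2: def={b,m,x} ue=∅
  b3: def={b} ue=∅
  b4: def={g} ue={g,r}
  b5: def={c,r} ue={r}
  b6: def={g} ue=∅

Live sets:
  b0: in=∅ out={r}
  b1: in={r} out={g,r}
  b2: in={r} out={r}
  b3: in={g,r} out={g,r}
  b4: in={g,r} out=∅
  b5: in={r} out=∅
  b6: in=∅ out=∅

Conflict graph:
  b — {g,r,x}
  c — {r}
  g — {b,r}
  m — {r}
  r — {b,c,g,m,x}
  x — {b,r}

N(x) = ["b", "r"]

Answer: ["b", "r"]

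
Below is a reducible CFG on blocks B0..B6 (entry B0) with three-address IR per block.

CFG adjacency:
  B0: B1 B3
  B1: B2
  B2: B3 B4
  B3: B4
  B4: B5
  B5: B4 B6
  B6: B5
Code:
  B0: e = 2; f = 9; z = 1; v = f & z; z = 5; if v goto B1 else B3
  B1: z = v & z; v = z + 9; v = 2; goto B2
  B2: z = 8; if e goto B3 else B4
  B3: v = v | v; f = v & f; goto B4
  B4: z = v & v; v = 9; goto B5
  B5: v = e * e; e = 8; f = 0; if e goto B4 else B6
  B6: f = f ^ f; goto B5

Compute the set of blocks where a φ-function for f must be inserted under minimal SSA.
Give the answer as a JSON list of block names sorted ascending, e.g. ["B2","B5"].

Answer: ["B4", "B5"]

Analysis:
idom tree: B1←B0 B2←B1 B3←B0 B4←B0 B5←B4 B6←B5
Dom∩ at merges:
  B3: preds {B0,B2}: {B0} ∩ {B0,B1,B2} = {B0}; idom=B0
  B4: preds {B2,B3,B5}: {B0,B1,B2} ∩ {B0,B3} ∩ {B0,B4,B5} = {B0}; idom=B0
  B5: preds {B4,B6}: {B0,B4} ∩ {B0,B4,B5,B6} = {B0,B4}; idom=B4

DF derivation:
  B3←B0: walk · to B0
  B3←B2: walk B2→B1 to B0
  B4←B2: walk B2→B1 to B0
  B4←B3: walk B3 to B0
  B4←B5: walk B5→B4 to B0
  B5←B4: walk · to B4
  B5←B6: walk B6→B5 to B4
  B0 → ∅
  B1 → {B3,B4}
  B2 → {B3,B4}
  B3 → {B4}
  B4 → {B4}
  B5 → {B4,B5}
  B6 → {B5}

φ for f: defs {B0,B3,B5,B6}
  DF⁺ = {B4,B5}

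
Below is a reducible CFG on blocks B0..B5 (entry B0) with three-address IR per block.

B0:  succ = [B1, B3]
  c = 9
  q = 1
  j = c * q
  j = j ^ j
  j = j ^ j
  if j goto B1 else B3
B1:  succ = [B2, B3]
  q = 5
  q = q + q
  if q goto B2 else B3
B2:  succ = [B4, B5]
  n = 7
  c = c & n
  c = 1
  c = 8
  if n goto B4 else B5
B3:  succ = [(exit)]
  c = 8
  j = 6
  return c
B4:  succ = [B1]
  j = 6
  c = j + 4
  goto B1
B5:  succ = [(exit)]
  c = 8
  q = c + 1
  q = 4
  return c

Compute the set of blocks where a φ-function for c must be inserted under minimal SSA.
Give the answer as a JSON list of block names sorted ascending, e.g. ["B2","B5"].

idom tree: B1←B0 B2←B1 B3←B0 B4←B2 B5←B2
Join-block Dom:
  B1: preds {B0,B4}: {B0} ∩ {B0,B1,B2,B4} = {B0}; idom=B0
  B3: preds {B0,B1}: {B0} ∩ {B0,B1} = {B0}; idom=B0

DF walk-up:
  join B1 pred B0: · stop@B0
  join B1 pred B4: B4→B2→B1 stop@B0
  join B3 pred B0: · stop@B0
  join B3 pred B1: B1 stop@B0
  B0: DF=∅
  B1: DF={B1,B3}
  B2: DF={B1}
  B3: DF=∅
  B4: DF={B1}
  B5: DF=∅

φ for c: defs {B0,B2,B3,B4,B5}
  DF⁺ = {B1,B3}

Answer: ["B1", "B3"]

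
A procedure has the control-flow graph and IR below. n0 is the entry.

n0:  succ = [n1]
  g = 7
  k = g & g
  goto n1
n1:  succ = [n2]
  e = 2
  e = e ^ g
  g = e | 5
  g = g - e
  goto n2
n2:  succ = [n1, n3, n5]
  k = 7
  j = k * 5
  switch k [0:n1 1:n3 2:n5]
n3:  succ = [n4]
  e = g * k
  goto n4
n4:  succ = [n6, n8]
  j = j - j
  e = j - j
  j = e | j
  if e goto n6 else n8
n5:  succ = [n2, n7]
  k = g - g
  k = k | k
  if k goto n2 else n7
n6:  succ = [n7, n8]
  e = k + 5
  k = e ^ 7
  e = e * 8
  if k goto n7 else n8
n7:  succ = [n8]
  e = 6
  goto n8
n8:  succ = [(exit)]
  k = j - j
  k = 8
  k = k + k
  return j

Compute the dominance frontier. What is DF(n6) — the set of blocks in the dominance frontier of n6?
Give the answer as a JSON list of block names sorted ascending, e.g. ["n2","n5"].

Answer: ["n7", "n8"]

Derivation:
idom tree: n1←n0 n2←n1 n3←n2 n4←n3 n5←n2 n6←n4 n7←n2 n8←n2
Dom∩ at merges:
  n1: preds {n0,n2}: {n0} ∩ {n0,n1,n2} = {n0}; idom=n0
  n2: preds {n1,n5}: {n0,n1} ∩ {n0,n1,n2,n5} = {n0,n1}; idom=n1
  n7: preds {n5,n6}: {n0,n1,n2,n5} ∩ {n0,n1,n2,n3,n4,n6} = {n0,n1,n2}; idom=n2
  n8: preds {n4,n6,n7}: {n0,n1,n2,n3,n4} ∩ {n0,n1,n2,n3,n4,n6} ∩ {n0,n1,n2,n7} = {n0,n1,n2}; idom=n2

Frontier:
  join n1 pred n0: · stop@n0
  join n1 pred n2: n2→n1 stop@n0
  join n2 pred n1: · stop@n1
  join n2 pred n5: n5→n2 stop@n1
  join n7 pred n5: n5 stop@n2
  join n7 pred n6: n6→n4→n3 stop@n2
  join n8 pred n4: n4→n3 stop@n2
  join n8 pred n6: n6→n4→n3 stop@n2
  join n8 pred n7: n7 stop@n2
  n0: DF=∅
  n1: DF={n1}
  n2: DF={n1,n2}
  n3: DF={n7,n8}
  n4: DF={n7,n8}
  n5: DF={n2,n7}
  n6: DF={n7,n8}
  n7: DF={n8}
  n8: DF=∅

DF(n6) = ["n7", "n8"]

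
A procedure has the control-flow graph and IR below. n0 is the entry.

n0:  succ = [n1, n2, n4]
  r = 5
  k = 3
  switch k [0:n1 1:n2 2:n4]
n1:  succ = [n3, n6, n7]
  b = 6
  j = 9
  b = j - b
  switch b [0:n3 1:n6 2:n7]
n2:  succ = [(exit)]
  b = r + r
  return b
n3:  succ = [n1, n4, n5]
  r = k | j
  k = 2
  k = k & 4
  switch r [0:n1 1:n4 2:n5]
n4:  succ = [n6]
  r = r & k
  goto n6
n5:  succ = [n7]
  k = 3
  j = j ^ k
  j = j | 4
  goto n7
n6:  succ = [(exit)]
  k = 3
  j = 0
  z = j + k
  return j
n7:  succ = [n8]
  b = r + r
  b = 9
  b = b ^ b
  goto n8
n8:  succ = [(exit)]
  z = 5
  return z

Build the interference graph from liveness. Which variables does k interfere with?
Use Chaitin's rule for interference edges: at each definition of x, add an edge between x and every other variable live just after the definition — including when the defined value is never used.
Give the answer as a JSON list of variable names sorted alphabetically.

Answer: ["b", "j", "r"]

Derivation:
Per-block:
  n0: {k,r} / ∅
  n1: {b,j} / ∅
  n2: {b} / {r}
  n3: {k,r} / {j,k}
  n4: {r} / {k,r}
  n5: {j,k} / {j}
  n6: {j,k,z} / ∅
  n7: {b} / {r}
  n8: {z} / ∅

Backward fixpoint:
  n0: in=∅ out={k,r}
  n1: in={k,r} out={j,k,r}
  n2: in={r} out=∅
  n3: in={j,k} out={j,k,r}
  n4: in={k,r} out=∅
  n5: in={j,r} out={r}
  n6: in=∅ out=∅
  n7: in={r} out=∅
  n8: in=∅ out=∅

Conflict graph:
  b: {j,k,r}
  j: {b,k,r,z}
  k: {b,j,r}
  r: {b,j,k}
  z: {j}

N(k) = ["b", "j", "r"]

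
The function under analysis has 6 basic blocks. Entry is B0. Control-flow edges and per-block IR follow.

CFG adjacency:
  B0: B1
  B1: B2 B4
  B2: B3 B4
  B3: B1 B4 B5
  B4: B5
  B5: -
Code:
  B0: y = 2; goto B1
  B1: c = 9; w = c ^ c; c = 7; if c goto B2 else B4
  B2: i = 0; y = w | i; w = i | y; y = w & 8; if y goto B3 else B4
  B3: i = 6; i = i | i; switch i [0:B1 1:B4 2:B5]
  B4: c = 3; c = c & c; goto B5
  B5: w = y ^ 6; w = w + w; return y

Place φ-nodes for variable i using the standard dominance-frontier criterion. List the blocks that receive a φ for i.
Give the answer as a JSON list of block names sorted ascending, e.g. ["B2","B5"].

Answer: ["B1", "B4", "B5"]

Analysis:
idom tree: B1←B0 B2←B1 B3←B2 B4←B1 B5←B1
Dom∩ at merges:
  B1: preds {B0,B3}: {B0} ∩ {B0,B1,B2,B3} = {B0}; idom=B0
  B4: preds {B1,B2,B3}: {B0,B1} ∩ {B0,B1,B2} ∩ {B0,B1,B2,B3} = {B0,B1}; idom=B1
  B5: preds {B3,B4}: {B0,B1,B2,B3} ∩ {B0,B1,B4} = {B0,B1}; idom=B1

DF derivation:
  join B1 pred B0: · stop@B0
  join B1 pred B3: B3→B2→B1 stop@B0
  join B4 pred B1: · stop@B1
  join B4 pred B2: B2 stop@B1
  join B4 pred B3: B3→B2 stop@B1
  join B5 pred B3: B3→B2 stop@B1
  join B5 pred B4: B4 stop@B1
  B0 → ∅
  B1 → {B1}
  B2 → {B1,B4,B5}
  B3 → {B1,B4,B5}
  B4 → {B5}
  B5 → ∅

φ for i: defs {B2,B3}
  DF⁺ = {B1,B4,B5}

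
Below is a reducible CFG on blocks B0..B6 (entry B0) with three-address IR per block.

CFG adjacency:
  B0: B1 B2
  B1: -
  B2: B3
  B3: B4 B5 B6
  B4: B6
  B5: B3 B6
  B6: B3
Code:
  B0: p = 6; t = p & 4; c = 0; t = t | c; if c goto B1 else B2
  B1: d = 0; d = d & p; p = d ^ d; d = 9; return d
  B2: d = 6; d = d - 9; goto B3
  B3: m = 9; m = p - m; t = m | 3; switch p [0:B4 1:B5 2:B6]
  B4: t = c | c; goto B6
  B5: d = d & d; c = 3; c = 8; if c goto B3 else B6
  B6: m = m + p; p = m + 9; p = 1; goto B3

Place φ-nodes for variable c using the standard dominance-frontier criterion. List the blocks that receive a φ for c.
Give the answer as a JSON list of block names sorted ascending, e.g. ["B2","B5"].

Answer: ["B3", "B6"]

Derivation:
idom tree: B1←B0 B2←B0 B3←B2 B4←B3 B5←B3 B6←B3
Dom at joins:
  B3: preds {B2,B5,B6}: {B0,B2} ∩ {B0,B2,B3,B5} ∩ {B0,B2,B3,B6} = {B0,B2}; idom=B2
  B6: preds {B3,B4,B5}: {B0,B2,B3} ∩ {B0,B2,B3,B4} ∩ {B0,B2,B3,B5} = {B0,B2,B3}; idom=B3

DF derivation:
  B3←B2: walk · to B2
  B3←B5: walk B5→B3 to B2
  B3←B6: walk B6→B3 to B2
  B6←B3: walk · to B3
  B6←B4: walk B4 to B3
  B6←B5: walk B5 to B3
  B0 → ∅
  B1 → ∅
  B2 → ∅
  B3 → {B3}
  B4 → {B6}
  B5 → {B3,B6}
  B6 → {B3}

φ for c: defs {B0,B5}
  DF⁺ = {B3,B6}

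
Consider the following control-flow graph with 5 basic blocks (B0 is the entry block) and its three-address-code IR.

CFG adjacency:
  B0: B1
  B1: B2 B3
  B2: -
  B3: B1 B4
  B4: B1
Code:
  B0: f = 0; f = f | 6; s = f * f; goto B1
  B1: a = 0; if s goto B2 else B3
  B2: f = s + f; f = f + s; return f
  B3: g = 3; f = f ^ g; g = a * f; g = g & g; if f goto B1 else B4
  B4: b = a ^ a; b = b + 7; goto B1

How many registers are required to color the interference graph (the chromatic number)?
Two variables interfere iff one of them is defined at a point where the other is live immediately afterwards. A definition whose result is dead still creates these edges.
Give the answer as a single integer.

Answer: 4

Working:
Block summaries:
  B0: def={f,s} ue=∅
  B1: def={a} ue={s}
  B2: def={f} ue={f,s}
  B3: def={f,g} ue={a,f}
  B4: def={b} ue={a}

Backward fixpoint:
  live B0: ∅→{f,s}
  live B1: {f,s}→{a,f,s}
  live B2: {f,s}→∅
  live B3: {a,f,s}→{a,f,s}
  live B4: {a,f,s}→{f,s}

Interfere edges:
  a↔{f,g,s}
  b↔{f,s}
  f↔{a,b,g,s}
  g↔{a,f,s}
  s↔{a,b,f,g}

Registers:
  {a,f,g,s} pairwise interfere (4-clique) ⇒ χ ≥ 4
  assign a→c2 b→c2 f→c0 g→c3 s→c1 — no edge inside a register ⇒ χ ≤ 4
  χ = 4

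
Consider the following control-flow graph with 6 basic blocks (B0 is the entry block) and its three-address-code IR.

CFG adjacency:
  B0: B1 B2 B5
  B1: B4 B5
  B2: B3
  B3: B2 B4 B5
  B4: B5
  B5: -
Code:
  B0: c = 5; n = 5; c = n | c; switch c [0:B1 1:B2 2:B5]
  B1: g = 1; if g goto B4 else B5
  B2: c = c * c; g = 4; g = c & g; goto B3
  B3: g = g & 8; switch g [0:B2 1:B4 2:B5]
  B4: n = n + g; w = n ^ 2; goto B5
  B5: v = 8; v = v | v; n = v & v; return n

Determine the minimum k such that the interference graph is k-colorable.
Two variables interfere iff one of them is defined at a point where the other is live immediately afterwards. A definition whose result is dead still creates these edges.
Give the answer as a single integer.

Block summaries:
  B0 def {c,n} use ∅
  B1 def {g} use ∅
  B2 def {c,g} use {c}
  B3 def {g} use {g}
  B4 def {n,w} use {g,n}
  B5 def {n,v} use ∅

Backward fixpoint:
  B0: in=∅ out={c,n}
  B1: in={n} out={g,n}
  B2: in={c,n} out={c,g,n}
  B3: in={c,g,n} out={c,g,n}
  B4: in={g,n} out=∅
  B5: in=∅ out=∅

Interference:
  c — {g,n}
  g — {c,n}
  n — {c,g}
  v — ∅
  w — ∅

Chromatic number:
  {c,g,n} pairwise interfere (3-clique) ⇒ χ ≥ 3
  3-colouring: c0={c,v,w}  c1={g}  c2={n}
  χ = 3

Answer: 3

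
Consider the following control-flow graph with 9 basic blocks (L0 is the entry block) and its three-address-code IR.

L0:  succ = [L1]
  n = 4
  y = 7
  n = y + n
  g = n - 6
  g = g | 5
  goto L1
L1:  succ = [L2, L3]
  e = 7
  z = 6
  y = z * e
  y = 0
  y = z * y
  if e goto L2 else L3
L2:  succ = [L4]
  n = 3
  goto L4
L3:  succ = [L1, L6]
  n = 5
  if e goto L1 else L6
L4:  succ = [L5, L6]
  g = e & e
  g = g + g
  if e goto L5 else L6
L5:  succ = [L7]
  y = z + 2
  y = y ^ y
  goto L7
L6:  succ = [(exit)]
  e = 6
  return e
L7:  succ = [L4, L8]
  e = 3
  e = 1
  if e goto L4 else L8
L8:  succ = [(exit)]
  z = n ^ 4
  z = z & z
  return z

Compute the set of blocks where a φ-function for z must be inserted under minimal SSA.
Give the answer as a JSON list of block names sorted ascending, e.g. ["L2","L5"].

Answer: ["L1"]

Working:
idom tree: L1←L0 L2←L1 L3←L1 L4←L2 L5←L4 L6←L1 L7←L5 L8←L7
Dom∩ at merges:
  L1: preds {L0,L3}: {L0} ∩ {L0,L1,L3} = {L0}; idom=L0
  L4: preds {L2,L7}: {L0,L1,L2} ∩ {L0,L1,L2,L4,L5,L7} = {L0,L1,L2}; idom=L2
  L6: preds {L3,L4}: {L0,L1,L3} ∩ {L0,L1,L2,L4} = {L0,L1}; idom=L1

DF derivation:
  join L1 pred L0: · stop@L0
  join L1 pred L3: L3→L1 stop@L0
  join L4 pred L2: · stop@L2
  join L4 pred L7: L7→L5→L4 stop@L2
  join L6 pred L3: L3 stop@L1
  join L6 pred L4: L4→L2 stop@L1
  L0: DF=∅
  L1: DF={L1}
  L2: DF={L6}
  L3: DF={L1,L6}
  L4: DF={L4,L6}
  L5: DF={L4}
  L6: DF=∅
  L7: DF={L4}
  L8: DF=∅

φ for z: defs {L1,L8}
  DF⁺ = {L1}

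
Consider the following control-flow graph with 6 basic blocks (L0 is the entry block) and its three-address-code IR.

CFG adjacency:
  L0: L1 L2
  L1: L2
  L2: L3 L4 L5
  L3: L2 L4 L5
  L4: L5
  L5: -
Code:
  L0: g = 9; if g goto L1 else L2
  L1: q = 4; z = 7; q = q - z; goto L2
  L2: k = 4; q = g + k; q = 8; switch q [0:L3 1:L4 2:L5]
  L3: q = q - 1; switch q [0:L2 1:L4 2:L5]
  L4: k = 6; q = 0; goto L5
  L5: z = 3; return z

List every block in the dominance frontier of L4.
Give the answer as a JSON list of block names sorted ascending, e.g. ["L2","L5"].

Answer: ["L5"]

Analysis:
idom tree: L1←L0 L2←L0 L3←L2 L4←L2 L5←L2
Dom∩ at merges:
  L2: preds {L0,L1,L3}: {L0} ∩ {L0,L1} ∩ {L0,L2,L3} = {L0}; idom=L0
  L4: preds {L2,L3}: {L0,L2} ∩ {L0,L2,L3} = {L0,L2}; idom=L2
  L5: preds {L2,L3,L4}: {L0,L2} ∩ {L0,L2,L3} ∩ {L0,L2,L4} = {L0,L2}; idom=L2

DF derivation:
  join L2 pred L0: · stop@L0
  join L2 pred L1: L1 stop@L0
  join L2 pred L3: L3→L2 stop@L0
  join L4 pred L2: · stop@L2
  join L4 pred L3: L3 stop@L2
  join L5 pred L2: · stop@L2
  join L5 pred L3: L3 stop@L2
  join L5 pred L4: L4 stop@L2
  L0 → ∅
  L1 → {L2}
  L2 → {L2}
  L3 → {L2,L4,L5}
  L4 → {L5}
  L5 → ∅

DF(L4) = ["L5"]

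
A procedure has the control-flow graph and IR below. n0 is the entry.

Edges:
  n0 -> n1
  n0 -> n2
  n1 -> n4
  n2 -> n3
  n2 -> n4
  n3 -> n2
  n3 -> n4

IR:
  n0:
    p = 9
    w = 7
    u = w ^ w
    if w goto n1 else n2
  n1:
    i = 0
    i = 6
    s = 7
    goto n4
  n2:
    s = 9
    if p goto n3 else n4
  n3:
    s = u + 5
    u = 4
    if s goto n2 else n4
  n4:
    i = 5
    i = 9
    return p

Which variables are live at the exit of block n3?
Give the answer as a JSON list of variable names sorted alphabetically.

Per-block:
  n0: {p,u,w} / ∅
  n1: {i,s} / ∅
  n2: {s} / {p}
  n3: {s,u} / {u}
  n4: {i} / {p}

Live sets:
  live n0: ∅→{p,u}
  live n1: {p}→{p}
  live n2: {p,u}→{p,u}
  live n3: {p,u}→{p,u}
  live n4: {p}→∅

live-out(n3) = ["p", "u"]

Answer: ["p", "u"]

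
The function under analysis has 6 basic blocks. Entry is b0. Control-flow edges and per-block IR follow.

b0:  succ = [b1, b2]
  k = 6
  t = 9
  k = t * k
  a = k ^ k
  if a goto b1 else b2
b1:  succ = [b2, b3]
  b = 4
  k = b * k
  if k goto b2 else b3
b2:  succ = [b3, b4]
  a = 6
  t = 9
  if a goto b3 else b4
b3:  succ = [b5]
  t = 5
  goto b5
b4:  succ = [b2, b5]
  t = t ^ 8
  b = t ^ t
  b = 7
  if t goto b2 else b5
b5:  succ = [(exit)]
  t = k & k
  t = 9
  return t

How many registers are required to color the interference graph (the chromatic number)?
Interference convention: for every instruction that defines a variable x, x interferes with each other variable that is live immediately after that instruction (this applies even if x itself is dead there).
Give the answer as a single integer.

def/use:
  b0: def={a,k,t} ue=∅
  b1: def={b,k} ue={k}
  b2: def={a,t} ue=∅
  b3: def={t} ue=∅
  b4: def={b,t} ue={t}
  b5: def={t} ue={k}

Liveness:
  live b0: ∅→{k}
  live b1: {k}→{k}
  live b2: {k}→{k,t}
  live b3: {k}→{k}
  live b4: {k,t}→{k}
  live b5: {k}→∅

Interfere edges:
  a: {k,t}
  b: {k,t}
  k: {a,b,t}
  t: {a,b,k}

Colouring:
  clique {a,k,t} ⇒ need ≥ 3
  assign a→c2 b→c2 k→c0 t→c1 — no edge inside a register ⇒ χ ≤ 3
  χ = 3

Answer: 3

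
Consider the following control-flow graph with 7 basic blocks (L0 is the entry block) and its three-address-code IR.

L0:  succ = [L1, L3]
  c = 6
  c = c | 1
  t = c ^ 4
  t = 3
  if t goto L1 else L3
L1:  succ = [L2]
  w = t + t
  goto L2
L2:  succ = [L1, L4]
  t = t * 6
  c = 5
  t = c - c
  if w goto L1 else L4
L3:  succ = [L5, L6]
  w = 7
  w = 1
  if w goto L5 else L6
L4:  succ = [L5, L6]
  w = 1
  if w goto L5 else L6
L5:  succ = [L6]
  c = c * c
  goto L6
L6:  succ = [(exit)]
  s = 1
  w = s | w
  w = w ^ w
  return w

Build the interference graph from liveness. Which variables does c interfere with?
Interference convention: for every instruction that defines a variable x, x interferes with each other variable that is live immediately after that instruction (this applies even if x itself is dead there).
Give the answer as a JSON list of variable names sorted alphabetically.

Answer: ["t", "w"]

Working:
Block summaries:
  L0 def {c,t} use ∅
  L1 def {w} use {t}
  L2 def {c,t} use {t,w}
  L3 def {w} use ∅
  L4 def {w} use ∅
  L5 def {c} use {c}
  L6 def {s,w} use {w}

Backward fixpoint:
  L0 li=∅ lo={c,t}
  L1 li={t} lo={t,w}
  L2 li={t,w} lo={c,t}
  L3 li={c} lo={c,w}
  L4 li={c} lo={c,w}
  L5 li={c,w} lo={w}
  L6 li={w} lo=∅

Interference:
  c: {t,w}
  s: {w}
  t: {c,w}
  w: {c,s,t}

N(c) = ["t", "w"]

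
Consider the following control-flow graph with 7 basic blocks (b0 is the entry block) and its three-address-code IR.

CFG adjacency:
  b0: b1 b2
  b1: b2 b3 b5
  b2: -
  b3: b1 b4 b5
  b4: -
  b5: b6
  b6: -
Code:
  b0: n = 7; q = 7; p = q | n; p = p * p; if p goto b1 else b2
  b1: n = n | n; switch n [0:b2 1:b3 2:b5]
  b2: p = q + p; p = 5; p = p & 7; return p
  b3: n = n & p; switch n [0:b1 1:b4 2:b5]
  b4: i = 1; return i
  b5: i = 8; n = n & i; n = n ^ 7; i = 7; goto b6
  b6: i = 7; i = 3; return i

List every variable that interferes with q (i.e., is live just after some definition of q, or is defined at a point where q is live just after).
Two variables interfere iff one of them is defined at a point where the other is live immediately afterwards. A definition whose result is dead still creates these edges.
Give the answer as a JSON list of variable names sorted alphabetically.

Per-block:
  b0: def={n,p,q} ue=∅
  b1: def={n} ue={n}
  b2: def={p} ue={p,q}
  b3: def={n} ue={n,p}
  b4: def={i} ue=∅
  b5: def={i,n} ue={n}
  b6: def={i} ue=∅

Live sets:
  live b0: ∅→{n,p,q}
  live b1: {n,p,q}→{n,p,q}
  live b2: {p,q}→∅
  live b3: {n,p,q}→{n,p,q}
  live b4: ∅→∅
  live b5: {n}→∅
  live b6: ∅→∅

Interfere edges:
  i — {n}
  n — {i,p,q}
  p — {n,q}
  q — {n,p}

N(q) = ["n", "p"]

Answer: ["n", "p"]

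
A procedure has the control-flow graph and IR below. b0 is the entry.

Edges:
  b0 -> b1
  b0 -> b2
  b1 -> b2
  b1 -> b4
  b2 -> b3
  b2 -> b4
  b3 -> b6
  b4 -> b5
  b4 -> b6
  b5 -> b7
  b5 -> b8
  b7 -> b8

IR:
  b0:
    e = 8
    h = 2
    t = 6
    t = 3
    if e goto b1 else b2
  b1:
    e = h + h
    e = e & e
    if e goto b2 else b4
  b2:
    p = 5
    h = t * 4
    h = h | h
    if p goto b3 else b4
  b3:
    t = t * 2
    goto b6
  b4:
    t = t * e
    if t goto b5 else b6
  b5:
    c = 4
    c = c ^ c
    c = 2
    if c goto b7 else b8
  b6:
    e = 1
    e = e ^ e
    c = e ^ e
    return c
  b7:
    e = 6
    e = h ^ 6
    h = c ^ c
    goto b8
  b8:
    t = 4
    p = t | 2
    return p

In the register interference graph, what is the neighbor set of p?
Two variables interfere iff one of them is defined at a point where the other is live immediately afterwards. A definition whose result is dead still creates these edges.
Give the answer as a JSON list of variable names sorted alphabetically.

Answer: ["e", "h", "t"]

Derivation:
def/use:
  b0 def {e,h,t} use ∅
  b1 def {e} use {h}
  b2 def {h,p} use {t}
  b3 def {t} use {t}
  b4 def {t} use {e,t}
  b5 def {c} use ∅
  b6 def {c,e} use ∅
  b7 def {e,h} use {c,h}
  b8 def {p,t} use ∅

Liveness:
  b0: in=∅ out={e,h,t}
  b1: in={h,t} out={e,h,t}
  b2: in={e,t} out={e,h,t}
  b3: in={t} out=∅
  b4: in={e,h,t} out={h}
  b5: in={h} out={c,h}
  b6: in=∅ out=∅
  b7: in={c,h} out=∅
  b8: in=∅ out=∅

Interfere edges:
  c↔{e,h}
  e↔{c,h,p,t}
  h↔{c,e,p,t}
  p↔{e,h,t}
  t↔{e,h,p}

N(p) = ["e", "h", "t"]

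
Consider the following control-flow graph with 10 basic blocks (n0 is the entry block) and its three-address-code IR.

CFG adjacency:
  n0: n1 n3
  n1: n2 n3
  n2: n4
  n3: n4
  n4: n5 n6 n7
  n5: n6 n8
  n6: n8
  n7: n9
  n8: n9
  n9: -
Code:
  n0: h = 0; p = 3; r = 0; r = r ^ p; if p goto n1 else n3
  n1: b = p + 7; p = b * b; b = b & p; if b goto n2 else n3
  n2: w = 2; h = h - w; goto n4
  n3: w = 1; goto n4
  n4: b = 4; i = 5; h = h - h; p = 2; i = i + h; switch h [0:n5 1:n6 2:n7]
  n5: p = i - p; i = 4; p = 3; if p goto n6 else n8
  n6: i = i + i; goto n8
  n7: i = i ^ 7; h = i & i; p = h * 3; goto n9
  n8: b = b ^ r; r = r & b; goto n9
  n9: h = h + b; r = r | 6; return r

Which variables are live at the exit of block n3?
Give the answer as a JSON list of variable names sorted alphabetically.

Answer: ["h", "r"]

Working:
Block summaries:
  n0 def {h,p,r} use ∅
  n1 def {b,p} use {p}
  n2 def {h,w} use {h}
  n3 def {w} use ∅
  n4 def {b,h,i,p} use {h}
  n5 def {i,p} use {i,p}
  n6 def {i} use {i}
  n7 def {h,i,p} use {i}
  n8 def {b,r} use {b,r}
  n9 def {h,r} use {b,h,r}

Live sets:
  live n0: ∅→{h,p,r}
  live n1: {h,p,r}→{h,r}
  live n2: {h,r}→{h,r}
  live n3: {h,r}→{h,r}
  live n4: {h,r}→{b,h,i,p,r}
  live n5: {b,h,i,p,r}→{b,h,i,r}
  live n6: {b,h,i,r}→{b,h,r}
  live n7: {b,i,r}→{b,h,r}
  live n8: {b,h,r}→{b,h,r}
  live n9: {b,h,r}→∅

live-out(n3) = ["h", "r"]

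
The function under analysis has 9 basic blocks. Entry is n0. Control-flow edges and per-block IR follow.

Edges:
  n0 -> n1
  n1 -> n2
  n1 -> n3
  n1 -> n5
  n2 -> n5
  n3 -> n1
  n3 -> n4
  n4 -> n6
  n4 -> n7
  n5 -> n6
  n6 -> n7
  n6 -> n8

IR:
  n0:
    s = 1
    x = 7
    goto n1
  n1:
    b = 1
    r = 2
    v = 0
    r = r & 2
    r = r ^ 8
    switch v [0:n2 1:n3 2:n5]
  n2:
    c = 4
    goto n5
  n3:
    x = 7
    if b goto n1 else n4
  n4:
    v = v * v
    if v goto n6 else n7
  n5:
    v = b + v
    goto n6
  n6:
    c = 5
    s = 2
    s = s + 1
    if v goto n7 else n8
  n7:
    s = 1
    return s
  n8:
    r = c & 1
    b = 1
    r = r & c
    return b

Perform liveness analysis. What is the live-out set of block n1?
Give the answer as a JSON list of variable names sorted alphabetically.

def/use:
  n0: {s,x} / ∅
  n1: {b,r,v} / ∅
  n2: {c} / ∅
  n3: {x} / {b}
  n4: {v} / {v}
  n5: {v} / {b,v}
  n6: {c,s} / {v}
  n7: {s} / ∅
  n8: {b,r} / {c}

Live sets:
  live n0: ∅→∅
  live n1: ∅→{b,v}
  live n2: {b,v}→{b,v}
  live n3: {b,v}→{v}
  live n4: {v}→{v}
  live n5: {b,v}→{v}
  live n6: {v}→{c}
  live n7: ∅→∅
  live n8: {c}→∅

live-out(n1) = ["b", "v"]

Answer: ["b", "v"]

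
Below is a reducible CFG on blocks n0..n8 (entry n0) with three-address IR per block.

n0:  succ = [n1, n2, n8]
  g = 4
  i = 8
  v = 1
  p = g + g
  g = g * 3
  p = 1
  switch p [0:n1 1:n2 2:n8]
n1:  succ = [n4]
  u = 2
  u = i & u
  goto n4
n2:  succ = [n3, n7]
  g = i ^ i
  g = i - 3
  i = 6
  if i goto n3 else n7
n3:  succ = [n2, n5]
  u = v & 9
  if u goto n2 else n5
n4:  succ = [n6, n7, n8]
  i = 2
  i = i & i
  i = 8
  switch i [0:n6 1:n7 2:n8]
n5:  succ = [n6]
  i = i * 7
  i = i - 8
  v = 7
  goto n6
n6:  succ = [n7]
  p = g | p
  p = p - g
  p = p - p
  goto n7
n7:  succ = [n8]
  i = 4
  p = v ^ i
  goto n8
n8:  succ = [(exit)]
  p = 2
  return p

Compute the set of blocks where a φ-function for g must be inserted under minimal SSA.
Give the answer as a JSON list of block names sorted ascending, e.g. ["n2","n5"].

idom tree: n1←n0 n2←n0 n3←n2 n4←n1 n5←n3 n6←n0 n7←n0 n8←n0
Join-block Dom:
  n2: preds {n0,n3}: {n0} ∩ {n0,n2,n3} = {n0}; idom=n0
  n6: preds {n4,n5}: {n0,n1,n4} ∩ {n0,n2,n3,n5} = {n0}; idom=n0
  n7: preds {n2,n4,n6}: {n0,n2} ∩ {n0,n1,n4} ∩ {n0,n6} = {n0}; idom=n0
  n8: preds {n0,n4,n7}: {n0} ∩ {n0,n1,n4} ∩ {n0,n7} = {n0}; idom=n0

Frontier:
  n2←n0: walk · to n0
  n2←n3: walk n3→n2 to n0
  n6←n4: walk n4→n1 to n0
  n6←n5: walk n5→n3→n2 to n0
  n7←n2: walk n2 to n0
  n7←n4: walk n4→n1 to n0
  n7←n6: walk n6 to n0
  n8←n0: walk · to n0
  n8←n4: walk n4→n1 to n0
  n8←n7: walk n7 to n0
  DF(n0)=∅
  DF(n1)={n6,n7,n8}
  DF(n2)={n2,n6,n7}
  DF(n3)={n2,n6}
  DF(n4)={n6,n7,n8}
  DF(n5)={n6}
  DF(n6)={n7}
  DF(n7)={n8}
  DF(n8)=∅

φ for g: defs {n0,n2}
  DF⁺ = {n2,n6,n7,n8}

Answer: ["n2", "n6", "n7", "n8"]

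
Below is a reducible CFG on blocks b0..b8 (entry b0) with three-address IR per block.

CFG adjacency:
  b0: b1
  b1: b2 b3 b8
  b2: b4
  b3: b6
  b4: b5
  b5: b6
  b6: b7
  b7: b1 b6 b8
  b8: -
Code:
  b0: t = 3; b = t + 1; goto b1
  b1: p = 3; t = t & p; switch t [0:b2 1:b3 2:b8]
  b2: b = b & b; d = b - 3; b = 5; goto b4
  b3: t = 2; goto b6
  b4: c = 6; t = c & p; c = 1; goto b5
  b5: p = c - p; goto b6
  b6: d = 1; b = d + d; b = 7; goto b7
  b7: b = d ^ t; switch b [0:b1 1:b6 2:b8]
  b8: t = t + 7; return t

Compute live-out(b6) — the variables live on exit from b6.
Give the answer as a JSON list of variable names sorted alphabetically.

Answer: ["d", "t"]

Derivation:
Per-block:
  b0 def {b,t} use ∅
  b1 def {p,t} use {t}
  b2 def {b,d} use {b}
  b3 def {t} use ∅
  b4 def {c,t} use {p}
  b5 def {p} use {c,p}
  b6 def {b,d} use ∅
  b7 def {b} use {d,t}
  b8 def {t} use {t}

Liveness:
  b0: in=∅ out={b,t}
  b1: in={b,t} out={b,p,t}
  b2: in={b,p} out={p}
  b3: in=∅ out={t}
  b4: in={p} out={c,p,t}
  b5: in={c,p,t} out={t}
  b6: in={t} out={d,t}
  b7: in={d,t} out={b,t}
  b8: in={t} out=∅

live-out(b6) = ["d", "t"]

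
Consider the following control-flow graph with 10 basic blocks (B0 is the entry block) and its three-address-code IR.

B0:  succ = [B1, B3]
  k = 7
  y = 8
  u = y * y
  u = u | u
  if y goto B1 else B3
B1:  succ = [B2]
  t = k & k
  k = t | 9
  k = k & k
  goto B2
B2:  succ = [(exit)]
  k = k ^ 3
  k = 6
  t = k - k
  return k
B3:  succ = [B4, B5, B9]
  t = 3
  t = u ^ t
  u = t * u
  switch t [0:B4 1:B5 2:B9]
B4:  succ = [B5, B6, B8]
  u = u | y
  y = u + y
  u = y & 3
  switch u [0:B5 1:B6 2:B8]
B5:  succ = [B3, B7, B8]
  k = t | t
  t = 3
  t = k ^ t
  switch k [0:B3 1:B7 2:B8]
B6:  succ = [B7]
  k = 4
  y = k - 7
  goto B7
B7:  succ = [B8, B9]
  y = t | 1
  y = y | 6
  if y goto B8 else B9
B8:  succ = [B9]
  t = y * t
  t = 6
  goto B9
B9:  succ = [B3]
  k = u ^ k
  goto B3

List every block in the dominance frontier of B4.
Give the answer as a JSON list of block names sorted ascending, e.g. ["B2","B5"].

Answer: ["B5", "B7", "B8"]

Analysis:
idom tree: B1←B0 B2←B1 B3←B0 B4←B3 B5←B3 B6←B4 B7←B3 B8←B3 B9←B3
Join-block Dom:
  B3: preds {B0,B5,B9}: {B0} ∩ {B0,B3,B5} ∩ {B0,B3,B9} = {B0}; idom=B0
  B5: preds {B3,B4}: {B0,B3} ∩ {B0,B3,B4} = {B0,B3}; idom=B3
  B7: preds {B5,B6}: {B0,B3,B5} ∩ {B0,B3,B4,B6} = {B0,B3}; idom=B3
  B8: preds {B4,B5,B7}: {B0,B3,B4} ∩ {B0,B3,B5} ∩ {B0,B3,B7} = {B0,B3}; idom=B3
  B9: preds {B3,B7,B8}: {B0,B3} ∩ {B0,B3,B7} ∩ {B0,B3,B8} = {B0,B3}; idom=B3

Frontier:
  join B3 pred B0: · stop@B0
  join B3 pred B5: B5→B3 stop@B0
  join B3 pred B9: B9→B3 stop@B0
  join B5 pred B3: · stop@B3
  join B5 pred B4: B4 stop@B3
  join B7 pred B5: B5 stop@B3
  join B7 pred B6: B6→B4 stop@B3
  join B8 pred B4: B4 stop@B3
  join B8 pred B5: B5 stop@B3
  join B8 pred B7: B7 stop@B3
  join B9 pred B3: · stop@B3
  join B9 pred B7: B7 stop@B3
  join B9 pred B8: B8 stop@B3
  B0: DF=∅
  B1: DF=∅
  B2: DF=∅
  B3: DF={B3}
  B4: DF={B5,B7,B8}
  B5: DF={B3,B7,B8}
  B6: DF={B7}
  B7: DF={B8,B9}
  B8: DF={B9}
  B9: DF={B3}

DF(B4) = ["B5", "B7", "B8"]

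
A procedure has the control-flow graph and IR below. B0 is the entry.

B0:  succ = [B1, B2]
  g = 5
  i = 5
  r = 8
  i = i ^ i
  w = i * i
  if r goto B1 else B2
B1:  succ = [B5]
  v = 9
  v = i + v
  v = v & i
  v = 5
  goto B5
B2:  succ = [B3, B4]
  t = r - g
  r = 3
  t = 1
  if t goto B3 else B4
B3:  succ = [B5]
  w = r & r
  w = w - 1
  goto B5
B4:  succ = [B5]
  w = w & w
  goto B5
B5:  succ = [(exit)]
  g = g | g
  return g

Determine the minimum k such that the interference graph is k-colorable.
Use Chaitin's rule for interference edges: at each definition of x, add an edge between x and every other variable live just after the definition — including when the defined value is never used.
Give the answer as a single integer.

Answer: 4

Analysis:
Per-block:
  B0: def={g,i,r,w} ue=∅
  B1: def={v} ue={i}
  B2: def={r,t} ue={g,r}
  B3: def={w} ue={r}
  B4: def={w} ue={w}
  B5: def={g} ue={g}

Live sets:
  live B0: ∅→{g,i,r,w}
  live B1: {g,i}→{g}
  live B2: {g,r,w}→{g,r,w}
  live B3: {g,r}→{g}
  live B4: {g,w}→{g}
  live B5: {g}→∅

Conflict graph:
  g: {i,r,t,v,w}
  i: {g,r,v,w}
  r: {g,i,t,w}
  t: {g,r,w}
  v: {g,i}
  w: {g,i,r,t}

Chromatic number:
  lower bound: {g,i,r,w} mutually conflict ⇒ χ ≥ 4
  assign g→c0 i→c1 r→c2 t→c1 v→c2 w→c3 — no edge inside a register ⇒ χ ≤ 4
  χ = 4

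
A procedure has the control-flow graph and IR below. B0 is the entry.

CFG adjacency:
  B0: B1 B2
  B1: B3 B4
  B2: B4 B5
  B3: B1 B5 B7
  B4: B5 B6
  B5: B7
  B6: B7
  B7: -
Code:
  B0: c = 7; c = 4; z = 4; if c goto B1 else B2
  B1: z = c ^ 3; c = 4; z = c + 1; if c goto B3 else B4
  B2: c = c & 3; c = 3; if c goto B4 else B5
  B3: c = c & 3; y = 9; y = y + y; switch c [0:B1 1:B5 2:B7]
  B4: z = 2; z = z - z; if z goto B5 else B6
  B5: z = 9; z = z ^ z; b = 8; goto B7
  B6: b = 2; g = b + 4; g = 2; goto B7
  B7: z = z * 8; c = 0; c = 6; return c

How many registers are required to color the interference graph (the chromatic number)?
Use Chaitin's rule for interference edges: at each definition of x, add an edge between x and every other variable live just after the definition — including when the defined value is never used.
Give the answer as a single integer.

Answer: 3

Working:
Per-block:
  B0 def {c,z} use ∅
  B1 def {c,z} use {c}
  B2 def {c} use {c}
  B3 def {c,y} use {c}
  B4 def {z} use ∅
  B5 def {b,z} use ∅
  B6 def {b,g} use ∅
  B7 def {c,z} use {z}

Liveness:
  B0: in=∅ out={c}
  B1: in={c} out={c,z}
  B2: in={c} out=∅
  B3: in={c,z} out={c,z}
  B4: in=∅ out={z}
  B5: in=∅ out={z}
  B6: in={z} out={z}
  B7: in={z} out=∅

Interfere edges:
  b↔{z}
  c↔{y,z}
  g↔{z}
  y↔{c,z}
  z↔{b,c,g,y}

Colouring:
  clique {c,y,z} ⇒ need ≥ 3
  3-colouring: c0={z}  c1={b,c,g}  c2={y}
  χ = 3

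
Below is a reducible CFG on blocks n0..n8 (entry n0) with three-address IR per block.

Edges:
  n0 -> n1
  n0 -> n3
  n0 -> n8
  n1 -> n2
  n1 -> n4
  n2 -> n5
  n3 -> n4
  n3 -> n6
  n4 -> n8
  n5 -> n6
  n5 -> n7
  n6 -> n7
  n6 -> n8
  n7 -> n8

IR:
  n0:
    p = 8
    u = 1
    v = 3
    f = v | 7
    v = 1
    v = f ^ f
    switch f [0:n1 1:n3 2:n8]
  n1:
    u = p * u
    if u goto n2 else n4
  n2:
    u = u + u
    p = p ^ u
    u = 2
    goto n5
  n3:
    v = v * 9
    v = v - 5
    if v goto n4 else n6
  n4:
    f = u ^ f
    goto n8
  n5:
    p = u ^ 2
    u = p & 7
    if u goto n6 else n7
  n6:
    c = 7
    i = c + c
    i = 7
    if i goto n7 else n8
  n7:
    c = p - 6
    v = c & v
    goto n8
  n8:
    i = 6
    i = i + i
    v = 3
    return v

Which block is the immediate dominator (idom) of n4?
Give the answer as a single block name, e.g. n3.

idom tree: n1←n0 n2←n1 n3←n0 n4←n0 n5←n2 n6←n0 n7←n0 n8←n0
Dom at joins:
  n4: preds {n1,n3}: {n0,n1} ∩ {n0,n3} = {n0}; idom=n0
  n6: preds {n3,n5}: {n0,n3} ∩ {n0,n1,n2,n5} = {n0}; idom=n0
  n7: preds {n5,n6}: {n0,n1,n2,n5} ∩ {n0,n6} = {n0}; idom=n0
  n8: preds {n0,n4,n6,n7}: {n0} ∩ {n0,n4} ∩ {n0,n6} ∩ {n0,n7} = {n0}; idom=n0

idom(n4) = n0

Answer: n0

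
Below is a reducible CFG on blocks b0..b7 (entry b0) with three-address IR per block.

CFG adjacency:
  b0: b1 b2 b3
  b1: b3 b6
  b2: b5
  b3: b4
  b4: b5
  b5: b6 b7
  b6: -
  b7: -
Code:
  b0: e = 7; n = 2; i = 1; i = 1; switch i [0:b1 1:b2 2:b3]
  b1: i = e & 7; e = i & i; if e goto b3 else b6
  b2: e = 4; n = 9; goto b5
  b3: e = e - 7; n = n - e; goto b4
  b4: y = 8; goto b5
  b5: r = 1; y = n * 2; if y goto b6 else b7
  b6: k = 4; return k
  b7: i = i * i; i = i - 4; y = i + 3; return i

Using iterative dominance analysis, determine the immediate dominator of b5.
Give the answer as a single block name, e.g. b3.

Answer: b0

Working:
idom tree: b1←b0 b2←b0 b3←b0 b4←b3 b5←b0 b6←b0 b7←b5
Dom∩ at merges:
  b3: preds {b0,b1}: {b0} ∩ {b0,b1} = {b0}; idom=b0
  b5: preds {b2,b4}: {b0,b2} ∩ {b0,b3,b4} = {b0}; idom=b0
  b6: preds {b1,b5}: {b0,b1} ∩ {b0,b5} = {b0}; idom=b0

idom(b5) = b0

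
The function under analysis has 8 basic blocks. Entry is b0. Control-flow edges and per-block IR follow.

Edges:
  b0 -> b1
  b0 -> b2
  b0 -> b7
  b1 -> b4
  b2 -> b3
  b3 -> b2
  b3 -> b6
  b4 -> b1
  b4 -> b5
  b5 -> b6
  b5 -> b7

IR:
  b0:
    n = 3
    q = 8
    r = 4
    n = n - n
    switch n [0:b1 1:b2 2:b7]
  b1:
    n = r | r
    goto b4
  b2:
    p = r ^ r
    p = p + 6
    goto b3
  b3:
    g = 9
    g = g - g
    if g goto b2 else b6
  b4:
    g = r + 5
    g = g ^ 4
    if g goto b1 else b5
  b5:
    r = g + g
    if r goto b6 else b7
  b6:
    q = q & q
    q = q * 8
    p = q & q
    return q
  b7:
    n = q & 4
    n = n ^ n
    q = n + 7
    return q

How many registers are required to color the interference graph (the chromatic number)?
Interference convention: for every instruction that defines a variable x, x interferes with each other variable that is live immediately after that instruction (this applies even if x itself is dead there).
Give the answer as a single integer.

Answer: 3

Working:
def/use:
  b0 def {n,q,r} use ∅
  b1 def {n} use {r}
  b2 def {p} use {r}
  b3 def {g} use ∅
  b4 def {g} use {r}
  b5 def {r} use {g}
  b6 def {p,q} use {q}
  b7 def {n,q} use {q}

Liveness:
  b0 li=∅ lo={q,r}
  b1 li={q,r} lo={q,r}
  b2 li={q,r} lo={q,r}
  b3 li={q,r} lo={q,r}
  b4 li={q,r} lo={g,q,r}
  b5 li={g,q} lo={q}
  b6 li={q} lo=∅
  b7 li={q} lo=∅

Conflict graph:
  g↔{q,r}
  n↔{q,r}
  p↔{q,r}
  q↔{g,n,p,r}
  r↔{g,n,p,q}

Colouring:
  {g,q,r} pairwise interfere (3-clique) ⇒ χ ≥ 3
  3-colouring: R0={q}  R1={r}  R2={g,n,p}
  χ = 3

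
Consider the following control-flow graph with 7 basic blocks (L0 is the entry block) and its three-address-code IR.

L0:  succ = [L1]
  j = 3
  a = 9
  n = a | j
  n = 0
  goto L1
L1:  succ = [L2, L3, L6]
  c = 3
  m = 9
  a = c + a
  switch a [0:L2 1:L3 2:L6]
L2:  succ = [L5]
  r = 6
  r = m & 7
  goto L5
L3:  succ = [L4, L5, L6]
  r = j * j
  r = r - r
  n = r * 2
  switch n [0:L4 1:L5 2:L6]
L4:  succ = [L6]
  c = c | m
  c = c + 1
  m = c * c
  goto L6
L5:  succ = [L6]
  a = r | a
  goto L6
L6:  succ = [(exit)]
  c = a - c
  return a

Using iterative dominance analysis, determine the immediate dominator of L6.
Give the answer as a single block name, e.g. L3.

idom tree: L1←L0 L2←L1 L3←L1 L4←L3 L5←L1 L6←L1
Dom at joins:
  L5: preds {L2,L3}: {L0,L1,L2} ∩ {L0,L1,L3} = {L0,L1}; idom=L1
  L6: preds {L1,L3,L4,L5}: {L0,L1} ∩ {L0,L1,L3} ∩ {L0,L1,L3,L4} ∩ {L0,L1,L5} = {L0,L1}; idom=L1

idom(L6) = L1

Answer: L1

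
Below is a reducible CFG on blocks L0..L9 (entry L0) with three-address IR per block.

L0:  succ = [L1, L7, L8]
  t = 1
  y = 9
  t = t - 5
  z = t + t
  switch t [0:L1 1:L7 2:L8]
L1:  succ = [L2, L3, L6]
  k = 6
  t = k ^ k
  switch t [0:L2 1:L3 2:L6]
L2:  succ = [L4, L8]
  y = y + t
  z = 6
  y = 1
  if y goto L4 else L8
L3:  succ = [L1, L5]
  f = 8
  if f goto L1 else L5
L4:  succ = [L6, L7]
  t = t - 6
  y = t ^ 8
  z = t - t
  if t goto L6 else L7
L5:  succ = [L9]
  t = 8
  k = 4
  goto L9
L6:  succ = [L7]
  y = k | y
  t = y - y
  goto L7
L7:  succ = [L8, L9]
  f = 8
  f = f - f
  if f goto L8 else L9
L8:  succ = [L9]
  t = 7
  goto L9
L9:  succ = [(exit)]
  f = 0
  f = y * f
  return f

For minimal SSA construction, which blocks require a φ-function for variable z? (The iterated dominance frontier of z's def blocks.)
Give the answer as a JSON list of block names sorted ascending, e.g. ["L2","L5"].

Answer: ["L6", "L7", "L8", "L9"]

Analysis:
idom tree: L1←L0 L2←L1 L3←L1 L4←L2 L5←L3 L6←L1 L7←L0 L8←L0 L9←L0
Dom∩ at merges:
  L1: preds {L0,L3}: {L0} ∩ {L0,L1,L3} = {L0}; idom=L0
  L6: preds {L1,L4}: {L0,L1} ∩ {L0,L1,L2,L4} = {L0,L1}; idom=L1
  L7: preds {L0,L4,L6}: {L0} ∩ {L0,L1,L2,L4} ∩ {L0,L1,L6} = {L0}; idom=L0
  L8: preds {L0,L2,L7}: {L0} ∩ {L0,L1,L2} ∩ {L0,L7} = {L0}; idom=L0
  L9: preds {L5,L7,L8}: {L0,L1,L3,L5} ∩ {L0,L7} ∩ {L0,L8} = {L0}; idom=L0

DF derivation:
  join L1 pred L0: · stop@L0
  join L1 pred L3: L3→L1 stop@L0
  join L6 pred L1: · stop@L1
  join L6 pred L4: L4→L2 stop@L1
  join L7 pred L0: · stop@L0
  join L7 pred L4: L4→L2→L1 stop@L0
  join L7 pred L6: L6→L1 stop@L0
  join L8 pred L0: · stop@L0
  join L8 pred L2: L2→L1 stop@L0
  join L8 pred L7: L7 stop@L0
  join L9 pred L5: L5→L3→L1 stop@L0
  join L9 pred L7: L7 stop@L0
  join L9 pred L8: L8 stop@L0
  DF(L0)=∅
  DF(L1)={L1,L7,L8,L9}
  DF(L2)={L6,L7,L8}
  DF(L3)={L1,L9}
  DF(L4)={L6,L7}
  DF(L5)={L9}
  DF(L6)={L7}
  DF(L7)={L8,L9}
  DF(L8)={L9}
  DF(L9)=∅

φ for z: defs {L0,L2,L4}
  DF⁺ = {L6,L7,L8,L9}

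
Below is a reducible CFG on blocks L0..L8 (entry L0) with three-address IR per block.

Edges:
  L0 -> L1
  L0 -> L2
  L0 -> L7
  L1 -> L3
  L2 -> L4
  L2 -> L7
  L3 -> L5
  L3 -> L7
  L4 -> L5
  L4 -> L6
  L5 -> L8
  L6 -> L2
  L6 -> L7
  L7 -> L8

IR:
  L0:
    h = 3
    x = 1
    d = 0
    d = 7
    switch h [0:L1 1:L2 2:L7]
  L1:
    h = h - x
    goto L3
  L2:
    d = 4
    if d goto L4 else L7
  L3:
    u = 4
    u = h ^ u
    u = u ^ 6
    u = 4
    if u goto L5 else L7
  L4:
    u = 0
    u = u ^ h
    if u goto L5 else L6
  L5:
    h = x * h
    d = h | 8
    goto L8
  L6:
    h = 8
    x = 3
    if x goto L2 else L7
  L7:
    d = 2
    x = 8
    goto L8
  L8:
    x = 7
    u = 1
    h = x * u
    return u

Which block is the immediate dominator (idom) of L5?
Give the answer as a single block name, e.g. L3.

idom tree: L1←L0 L2←L0 L3←L1 L4←L2 L5←L0 L6←L4 L7←L0 L8←L0
Dom at joins:
  L2: preds {L0,L6}: {L0} ∩ {L0,L2,L4,L6} = {L0}; idom=L0
  L5: preds {L3,L4}: {L0,L1,L3} ∩ {L0,L2,L4} = {L0}; idom=L0
  L7: preds {L0,L2,L3,L6}: {L0} ∩ {L0,L2} ∩ {L0,L1,L3} ∩ {L0,L2,L4,L6} = {L0}; idom=L0
  L8: preds {L5,L7}: {L0,L5} ∩ {L0,L7} = {L0}; idom=L0

idom(L5) = L0

Answer: L0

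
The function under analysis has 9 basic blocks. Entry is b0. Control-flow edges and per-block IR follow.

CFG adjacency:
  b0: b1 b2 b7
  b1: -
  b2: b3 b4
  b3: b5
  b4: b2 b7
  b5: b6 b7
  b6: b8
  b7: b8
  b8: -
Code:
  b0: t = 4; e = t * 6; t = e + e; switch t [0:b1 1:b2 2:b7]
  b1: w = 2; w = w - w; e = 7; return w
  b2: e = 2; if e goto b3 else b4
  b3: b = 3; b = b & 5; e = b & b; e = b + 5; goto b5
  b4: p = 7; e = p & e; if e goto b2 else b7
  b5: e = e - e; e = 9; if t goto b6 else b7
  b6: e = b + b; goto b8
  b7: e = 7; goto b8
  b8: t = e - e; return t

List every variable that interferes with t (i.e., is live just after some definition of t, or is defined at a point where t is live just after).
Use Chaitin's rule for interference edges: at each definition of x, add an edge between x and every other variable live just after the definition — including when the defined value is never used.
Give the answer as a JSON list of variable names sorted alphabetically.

Block summaries:
  b0: {e,t} / ∅
  b1: {e,w} / ∅
  b2: {e} / ∅
  b3: {b,e} / ∅
  b4: {e,p} / {e}
  b5: {e} / {e,t}
  b6: {e} / {b}
  b7: {e} / ∅
  b8: {t} / {e}

Liveness:
  live b0: ∅→{t}
  live b1: ∅→∅
  live b2: {t}→{e,t}
  live b3: {t}→{b,e,t}
  live b4: {e,t}→{t}
  live b5: {b,e,t}→{b}
  live b6: {b}→{e}
  live b7: ∅→{e}
  live b8: {e}→∅

Interference:
  b — {e,t}
  e — {b,p,t,w}
  p — {e,t}
  t — {b,e,p}
  w — {e}

N(t) = ["b", "e", "p"]

Answer: ["b", "e", "p"]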